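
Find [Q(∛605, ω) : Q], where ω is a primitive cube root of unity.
[Q(∛605, ω) : Q] = 6

[Q(∛605):Q] = 3 (min poly x^3 - 605, irreducible since 605 is not a perfect cube). [Q(ω):Q] = 2 (min poly x^2 + x + 1). Since Q(∛605) ⊂ R and ω ∉ R, we have ω ∉ Q(∛605), so x^2 + x + 1 remains irreducible over Q(∛605) and [Q(∛605, ω) : Q(∛605)] = 2. By the tower law, [Q(∛605, ω) : Q] = 3 · 2 = 6. (In fact Q(∛605, ω) is the splitting field of x^3 - 605 over Q.)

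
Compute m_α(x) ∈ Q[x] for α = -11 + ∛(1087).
m_α(x) = x^3 + 33x^2 + 363x + 244

Set β = α + 11 = ∛(1087), so β^3 = 1087. Then (α + 11)^3 - 1087 = 0, i.e. α is a root of g(x) = (x + 11)^3 - 1087 = x^3 + 33x^2 + 363x + 244. Since g(x) = h(x + 11) where h(x) = x^3 - 1087, and h is irreducible over Q (because 1087 is not a perfect cube, so h has no rational root, and a monic cubic with no rational root is irreducible), g is also irreducible (irreducibility is preserved under the substitution x → x + 11). Hence m_α(x) = x^3 + 33x^2 + 363x + 244.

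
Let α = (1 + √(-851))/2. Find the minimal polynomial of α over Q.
m_α(x) = x^2 - x + 213

From 2α - 1 = √(-851), squaring gives (2α - 1)^2 = -851, i.e. 4α^2 - 4α + 1 = -851, so α^2 - α + (1 + 851)/4 = 0. Since -851 ≡ 1 (mod 4), (1 + 851)/4 = 213 ∈ Z. The polynomial x^2 - x + 213 has discriminant 1 - 4·(213) = -851, which is not a perfect square in Q (d = -851 is squarefree and ≠ 1), so x^2 - x + 213 is irreducible over Q. It is the minimal polynomial of α.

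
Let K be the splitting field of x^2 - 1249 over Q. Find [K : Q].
[K : Q] = 2

f(x) = x^2 - 1249 factors as (x - √1249)(x + √1249). The splitting field is K = Q(√1249). Since 1249 is squarefree and > 1, it is not a perfect square, so x^2 - 1249 is irreducible over Q and [Q(√1249) : Q] = 2. Hence [K : Q] = 2.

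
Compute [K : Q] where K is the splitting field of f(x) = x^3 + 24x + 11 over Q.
[K : Q] = 6

By the rational root test, any rational root of the monic integer polynomial f(x) = x^3 + 24x + 11 must be an integer dividing the constant term 11, i.e. one of ±{1, 11}. Evaluating: f(1) = 36, f(-1) = -14, f(11) = 1606, f(-11) = -1584; none is 0, so f has no rational root and is therefore irreducible over Q (a cubic with no linear factor over a field is irreducible). For an irreducible cubic, the Galois group is A_3 or S_3 according as the discriminant disc(f) = -4a^3 - 27b^2 = -4·(24)^3 - 27·(11)^2 = -58563 is or is not a square in Q. Here disc(f) = -58563 is not a perfect square in Q, so the Galois group of f over Q is not contained in A_3 and must be all of S_3. The splitting field has degree |S_3| = 6 over Q, so [K : Q] = 6.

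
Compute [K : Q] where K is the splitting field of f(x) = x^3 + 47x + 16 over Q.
[K : Q] = 6

By the rational root test, any rational root of the monic integer polynomial f(x) = x^3 + 47x + 16 must be an integer dividing the constant term 16, i.e. one of ±{1, 2, 4, 8, 16}. Evaluating: f(1) = 64, f(-1) = -32, f(2) = 118, f(-2) = -86, f(4) = 268, f(-4) = -236, f(8) = 904, f(-8) = -872, f(16) = 4864, f(-16) = -4832; none is 0, so f has no rational root and is therefore irreducible over Q (a cubic with no linear factor over a field is irreducible). For an irreducible cubic, the Galois group is A_3 or S_3 according as the discriminant disc(f) = -4a^3 - 27b^2 = -4·(47)^3 - 27·(16)^2 = -422204 is or is not a square in Q. Here disc(f) = -422204 is not a perfect square in Q, so the Galois group of f over Q is not contained in A_3 and must be all of S_3. The splitting field has degree |S_3| = 6 over Q, so [K : Q] = 6.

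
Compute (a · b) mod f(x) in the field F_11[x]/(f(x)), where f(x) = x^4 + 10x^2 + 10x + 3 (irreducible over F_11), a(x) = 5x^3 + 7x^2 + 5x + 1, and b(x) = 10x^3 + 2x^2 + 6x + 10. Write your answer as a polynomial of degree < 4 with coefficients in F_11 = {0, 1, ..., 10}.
a · b ≡ 4x + 7 (mod f(x))

Multiply in F_11[x]: a(x)·b(x) = (5x^3 + 7x^2 + 5x + 1)·(10x^3 + 2x^2 + 6x + 10) = 6x^6 + 3x^5 + 6x^4 + 2x^3 + 3x^2 + x + 10. This has degree ≥ 4, so divide by f(x) over F_11: 6x^6 + 3x^5 + 6x^4 + 2x^3 + 3x^2 + x + 10 = (6x^2 + 3x + 1)·(x^4 + 10x^2 + 10x + 3) + (4x + 7). Hence a·b ≡ 4x + 7 (mod f). (F_11[x]/(f) is a field with 11^4 = 14641 elements since f is irreducible of degree 4.)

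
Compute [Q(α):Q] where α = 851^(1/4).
[Q(α):Q] = 4

α is a root of x^4 - 851. By Eisenstein's criterion at the prime p = 23 (which divides the constant term 851 but p^2 = 529 does not, since 851 is squarefree), x^4 - 851 is irreducible over Q. Hence [Q(α):Q] = 4.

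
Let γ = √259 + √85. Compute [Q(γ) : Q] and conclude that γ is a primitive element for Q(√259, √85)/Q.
[Q(γ) : Q] = 4 (equivalently, Q(γ) = Q(√259, √85))

Obviously Q(γ) ⊆ Q(√259, √85), and [Q(√259, √85):Q] = 4 (since 259, 85 are distinct squarefree integers > 1 with 22015 not a perfect square). To show equality we compute the minimal polynomial of γ. From γ = √259 + √85: γ^2 = 259 + 2√(22015) + 85 = 344 + 2√(22015), so γ^2 - 344 = 2√(22015); squaring, (γ^2 - 344)^2 = 4·22015, i.e. γ^4 - 688γ^2 + 118336 - 88060 = 0, i.e. γ^4 - 688γ^2 + 30276 = 0. So γ is a root of x^4 - 688x^2 + 30276. This polynomial is irreducible over Q: it has no rational root (each ±√259 ± √85 is irrational), and any factorization into two quadratics over Q would force √(22015) ∈ Q (pairing opposite roots) or √259, √85 ∈ Q (other pairings), all impossible. Hence [Q(γ):Q] = 4 = [Q(√259, √85):Q], so Q(γ) = Q(√259, √85).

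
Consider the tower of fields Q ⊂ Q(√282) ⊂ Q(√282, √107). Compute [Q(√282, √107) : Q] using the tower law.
[Q(√282, √107) : Q] = 4

[Q(√282):Q] = 2 (min poly x^2 - 282, irreducible since 282 is squarefree > 1). For the top step, suppose √107 ∈ Q(√282), say √107 = c + d√282 with c, d ∈ Q. Squaring: 107 = c^2 + 282d^2 + 2cd√282. Since √282 ∉ Q this forces 2cd = 0. If d = 0 then √107 = c ∈ Q, contradicting 107 squarefree > 1. If c = 0 then 107 = 282d^2, so 282·107 = (282d)^2 is a perfect square in Q — but 282·107 = 30174 is not a perfect square (since 282 and 107 are distinct squarefree integers). Contradiction. Hence √107 ∉ Q(√282), so x^2 - 107 stays irreducible over Q(√282) and [Q(√282, √107) : Q(√282)] = 2. By the tower law, [Q(√282, √107) : Q] = 2 · 2 = 4.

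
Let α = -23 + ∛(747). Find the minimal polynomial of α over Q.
m_α(x) = x^3 + 69x^2 + 1587x + 11420

Set β = α + 23 = ∛(747), so β^3 = 747. Then (α + 23)^3 - 747 = 0, i.e. α is a root of g(x) = (x + 23)^3 - 747 = x^3 + 69x^2 + 1587x + 11420. Since g(x) = h(x + 23) where h(x) = x^3 - 747, and h is irreducible over Q (because 747 is not a perfect cube, so h has no rational root, and a monic cubic with no rational root is irreducible), g is also irreducible (irreducibility is preserved under the substitution x → x + 23). Hence m_α(x) = x^3 + 69x^2 + 1587x + 11420.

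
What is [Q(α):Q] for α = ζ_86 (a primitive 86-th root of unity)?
[Q(α):Q] = 42

The minimal polynomial of ζ_86 over Q is the 86-th cyclotomic polynomial Φ_86(x), which is irreducible over Q and has degree φ(86) = 42. Hence [Q(α):Q] = φ(86) = 42.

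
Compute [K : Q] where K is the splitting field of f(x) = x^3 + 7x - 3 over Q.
[K : Q] = 6

By the rational root test, any rational root of the monic integer polynomial f(x) = x^3 + 7x - 3 must be an integer dividing the constant term -3, i.e. one of ±{1, 3}. Evaluating: f(1) = 5, f(-1) = -11, f(3) = 45, f(-3) = -51; none is 0, so f has no rational root and is therefore irreducible over Q (a cubic with no linear factor over a field is irreducible). For an irreducible cubic, the Galois group is A_3 or S_3 according as the discriminant disc(f) = -4a^3 - 27b^2 = -4·(7)^3 - 27·(-3)^2 = -1615 is or is not a square in Q. Here disc(f) = -1615 is not a perfect square in Q, so the Galois group of f over Q is not contained in A_3 and must be all of S_3. The splitting field has degree |S_3| = 6 over Q, so [K : Q] = 6.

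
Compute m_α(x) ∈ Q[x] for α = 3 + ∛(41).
m_α(x) = x^3 - 9x^2 + 27x - 68

Set β = α - 3 = ∛(41), so β^3 = 41. Then (α - 3)^3 - 41 = 0, i.e. α is a root of g(x) = (x - 3)^3 - 41 = x^3 - 9x^2 + 27x - 68. Since g(x) = h(x - 3) where h(x) = x^3 - 41, and h is irreducible over Q (because 41 is not a perfect cube, so h has no rational root, and a monic cubic with no rational root is irreducible), g is also irreducible (irreducibility is preserved under the substitution x → x - 3). Hence m_α(x) = x^3 - 9x^2 + 27x - 68.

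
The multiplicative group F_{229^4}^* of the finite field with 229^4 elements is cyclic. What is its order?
|F_{229^4}^*| = 2750058480

F_{229^4} has 229^4 = 2750058481 elements; its multiplicative group consists of all nonzero elements, so |F_{229^4}^*| = 2750058481 - 1 = 2750058480. (It is cyclic since any finite subgroup of the multiplicative group of a field is cyclic.)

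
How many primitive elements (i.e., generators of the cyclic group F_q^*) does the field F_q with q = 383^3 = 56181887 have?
There are φ(56181886) = 27943680 primitive elements

F_q^* is cyclic of order q - 1 = 56181886. A cyclic group of order m has exactly φ(m) generators. Here m = 56181886 = 2 · 191 · 147073, so the number of primitive elements is φ(56181886) = 27943680.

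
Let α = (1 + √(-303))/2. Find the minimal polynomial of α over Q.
m_α(x) = x^2 - x + 76

From 2α - 1 = √(-303), squaring gives (2α - 1)^2 = -303, i.e. 4α^2 - 4α + 1 = -303, so α^2 - α + (1 + 303)/4 = 0. Since -303 ≡ 1 (mod 4), (1 + 303)/4 = 76 ∈ Z. The polynomial x^2 - x + 76 has discriminant 1 - 4·(76) = -303, which is not a perfect square in Q (d = -303 is squarefree and ≠ 1), so x^2 - x + 76 is irreducible over Q. It is the minimal polynomial of α.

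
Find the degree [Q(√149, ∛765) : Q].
[Q(√149, ∛765) : Q] = 6

Let L = Q(√149, ∛765). Since Q(√149) ⊂ L and [Q(√149):Q] = 2, the tower law gives 2 | [L:Q]. Likewise Q(∛765) ⊂ L with [Q(∛765):Q] = 3 (because 765 is not a perfect cube), so 3 | [L:Q]. As gcd(2,3) = 1, [L:Q] is divisible by 6. Conversely L is generated over Q by √149 and ∛765, so [L:Q] ≤ 2·3 = 6. Therefore [Q(√149, ∛765) : Q] = 6.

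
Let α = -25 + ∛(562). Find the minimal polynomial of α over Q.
m_α(x) = x^3 + 75x^2 + 1875x + 15063

Set β = α + 25 = ∛(562), so β^3 = 562. Then (α + 25)^3 - 562 = 0, i.e. α is a root of g(x) = (x + 25)^3 - 562 = x^3 + 75x^2 + 1875x + 15063. Since g(x) = h(x + 25) where h(x) = x^3 - 562, and h is irreducible over Q (because 562 is not a perfect cube, so h has no rational root, and a monic cubic with no rational root is irreducible), g is also irreducible (irreducibility is preserved under the substitution x → x + 25). Hence m_α(x) = x^3 + 75x^2 + 1875x + 15063.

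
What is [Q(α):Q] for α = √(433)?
[Q(α):Q] = 2

[Q(α):Q] equals the degree of the minimal polynomial of α. Here α^2 = 433 and x^2 - 433 is irreducible (d = 433 is squarefree, ≠ 1, hence not a square), so deg(m_α) = 2. Thus [Q(α):Q] = 2.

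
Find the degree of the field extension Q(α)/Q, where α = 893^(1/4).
[Q(α):Q] = 4

α is a root of x^4 - 893. By Eisenstein's criterion at the prime p = 19 (which divides the constant term 893 but p^2 = 361 does not, since 893 is squarefree), x^4 - 893 is irreducible over Q. Hence [Q(α):Q] = 4.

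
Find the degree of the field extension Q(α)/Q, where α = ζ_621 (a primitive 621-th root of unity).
[Q(α):Q] = 396

The minimal polynomial of ζ_621 over Q is the 621-th cyclotomic polynomial Φ_621(x), which is irreducible over Q and has degree φ(621) = 396. Hence [Q(α):Q] = φ(621) = 396.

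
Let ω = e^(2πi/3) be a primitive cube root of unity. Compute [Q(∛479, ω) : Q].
[Q(∛479, ω) : Q] = 6

[Q(∛479):Q] = 3 (min poly x^3 - 479, irreducible since 479 is not a perfect cube). [Q(ω):Q] = 2 (min poly x^2 + x + 1). Since Q(∛479) ⊂ R and ω ∉ R, we have ω ∉ Q(∛479), so x^2 + x + 1 remains irreducible over Q(∛479) and [Q(∛479, ω) : Q(∛479)] = 2. By the tower law, [Q(∛479, ω) : Q] = 3 · 2 = 6. (In fact Q(∛479, ω) is the splitting field of x^3 - 479 over Q.)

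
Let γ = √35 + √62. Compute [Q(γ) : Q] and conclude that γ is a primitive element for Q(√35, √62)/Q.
[Q(γ) : Q] = 4 (equivalently, Q(γ) = Q(√35, √62))

Obviously Q(γ) ⊆ Q(√35, √62), and [Q(√35, √62):Q] = 4 (since 35, 62 are distinct squarefree integers > 1 with 2170 not a perfect square). To show equality we compute the minimal polynomial of γ. From γ = √35 + √62: γ^2 = 35 + 2√(2170) + 62 = 97 + 2√(2170), so γ^2 - 97 = 2√(2170); squaring, (γ^2 - 97)^2 = 4·2170, i.e. γ^4 - 194γ^2 + 9409 - 8680 = 0, i.e. γ^4 - 194γ^2 + 729 = 0. So γ is a root of x^4 - 194x^2 + 729. This polynomial is irreducible over Q: it has no rational root (each ±√35 ± √62 is irrational), and any factorization into two quadratics over Q would force √(2170) ∈ Q (pairing opposite roots) or √35, √62 ∈ Q (other pairings), all impossible. Hence [Q(γ):Q] = 4 = [Q(√35, √62):Q], so Q(γ) = Q(√35, √62).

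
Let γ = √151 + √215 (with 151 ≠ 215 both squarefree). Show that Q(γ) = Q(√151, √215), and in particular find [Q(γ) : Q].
[Q(γ) : Q] = 4 (equivalently, Q(γ) = Q(√151, √215))

Obviously Q(γ) ⊆ Q(√151, √215), and [Q(√151, √215):Q] = 4 (since 151, 215 are distinct squarefree integers > 1 with 32465 not a perfect square). To show equality we compute the minimal polynomial of γ. From γ = √151 + √215: γ^2 = 151 + 2√(32465) + 215 = 366 + 2√(32465), so γ^2 - 366 = 2√(32465); squaring, (γ^2 - 366)^2 = 4·32465, i.e. γ^4 - 732γ^2 + 133956 - 129860 = 0, i.e. γ^4 - 732γ^2 + 4096 = 0. So γ is a root of x^4 - 732x^2 + 4096. This polynomial is irreducible over Q: it has no rational root (each ±√151 ± √215 is irrational), and any factorization into two quadratics over Q would force √(32465) ∈ Q (pairing opposite roots) or √151, √215 ∈ Q (other pairings), all impossible. Hence [Q(γ):Q] = 4 = [Q(√151, √215):Q], so Q(γ) = Q(√151, √215).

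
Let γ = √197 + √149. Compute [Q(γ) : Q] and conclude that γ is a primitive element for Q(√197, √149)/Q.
[Q(γ) : Q] = 4 (equivalently, Q(γ) = Q(√197, √149))

Obviously Q(γ) ⊆ Q(√197, √149), and [Q(√197, √149):Q] = 4 (since 197, 149 are distinct squarefree integers > 1 with 29353 not a perfect square). To show equality we compute the minimal polynomial of γ. From γ = √197 + √149: γ^2 = 197 + 2√(29353) + 149 = 346 + 2√(29353), so γ^2 - 346 = 2√(29353); squaring, (γ^2 - 346)^2 = 4·29353, i.e. γ^4 - 692γ^2 + 119716 - 117412 = 0, i.e. γ^4 - 692γ^2 + 2304 = 0. So γ is a root of x^4 - 692x^2 + 2304. This polynomial is irreducible over Q: it has no rational root (each ±√197 ± √149 is irrational), and any factorization into two quadratics over Q would force √(29353) ∈ Q (pairing opposite roots) or √197, √149 ∈ Q (other pairings), all impossible. Hence [Q(γ):Q] = 4 = [Q(√197, √149):Q], so Q(γ) = Q(√197, √149).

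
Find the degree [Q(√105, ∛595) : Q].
[Q(√105, ∛595) : Q] = 6

Let L = Q(√105, ∛595). Since Q(√105) ⊂ L and [Q(√105):Q] = 2, the tower law gives 2 | [L:Q]. Likewise Q(∛595) ⊂ L with [Q(∛595):Q] = 3 (because 595 is not a perfect cube), so 3 | [L:Q]. As gcd(2,3) = 1, [L:Q] is divisible by 6. Conversely L is generated over Q by √105 and ∛595, so [L:Q] ≤ 2·3 = 6. Therefore [Q(√105, ∛595) : Q] = 6.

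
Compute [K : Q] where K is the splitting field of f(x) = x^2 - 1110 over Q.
[K : Q] = 2

f(x) = x^2 - 1110 factors as (x - √1110)(x + √1110). The splitting field is K = Q(√1110). Since 1110 is squarefree and > 1, it is not a perfect square, so x^2 - 1110 is irreducible over Q and [Q(√1110) : Q] = 2. Hence [K : Q] = 2.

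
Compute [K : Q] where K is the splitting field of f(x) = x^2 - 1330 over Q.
[K : Q] = 2

f(x) = x^2 - 1330 factors as (x - √1330)(x + √1330). The splitting field is K = Q(√1330). Since 1330 is squarefree and > 1, it is not a perfect square, so x^2 - 1330 is irreducible over Q and [Q(√1330) : Q] = 2. Hence [K : Q] = 2.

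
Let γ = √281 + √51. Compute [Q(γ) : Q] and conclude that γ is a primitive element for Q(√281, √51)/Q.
[Q(γ) : Q] = 4 (equivalently, Q(γ) = Q(√281, √51))

Obviously Q(γ) ⊆ Q(√281, √51), and [Q(√281, √51):Q] = 4 (since 281, 51 are distinct squarefree integers > 1 with 14331 not a perfect square). To show equality we compute the minimal polynomial of γ. From γ = √281 + √51: γ^2 = 281 + 2√(14331) + 51 = 332 + 2√(14331), so γ^2 - 332 = 2√(14331); squaring, (γ^2 - 332)^2 = 4·14331, i.e. γ^4 - 664γ^2 + 110224 - 57324 = 0, i.e. γ^4 - 664γ^2 + 52900 = 0. So γ is a root of x^4 - 664x^2 + 52900. This polynomial is irreducible over Q: it has no rational root (each ±√281 ± √51 is irrational), and any factorization into two quadratics over Q would force √(14331) ∈ Q (pairing opposite roots) or √281, √51 ∈ Q (other pairings), all impossible. Hence [Q(γ):Q] = 4 = [Q(√281, √51):Q], so Q(γ) = Q(√281, √51).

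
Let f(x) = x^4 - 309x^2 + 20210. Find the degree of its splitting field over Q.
[K : Q] = 4

Solving the quadratic in x^2: x^2 = (309 ± √(309^2 - 4·20210))/2 = (309 ± √14641)/2 = (309 ± 121)/2, giving x^2 = 215 or x^2 = 94. So f(x) = (x^2 - 215)(x^2 - 94) and the roots of f are ±√215, ±√94. Hence the splitting field is K = Q(√215, √94). Since 215 and 94 are distinct squarefree integers > 1, their product 20210 is not a perfect square, so √94 ∉ Q(√215). By the tower law [K:Q] = [Q(√215,√94):Q(√215)] · [Q(√215):Q] = 2 · 2 = 4.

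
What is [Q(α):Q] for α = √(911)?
[Q(α):Q] = 2

[Q(α):Q] equals the degree of the minimal polynomial of α. Here α^2 = 911 and x^2 - 911 is irreducible (d = 911 is squarefree, ≠ 1, hence not a square), so deg(m_α) = 2. Thus [Q(α):Q] = 2.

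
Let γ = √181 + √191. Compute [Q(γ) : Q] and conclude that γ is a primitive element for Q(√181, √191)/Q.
[Q(γ) : Q] = 4 (equivalently, Q(γ) = Q(√181, √191))

Obviously Q(γ) ⊆ Q(√181, √191), and [Q(√181, √191):Q] = 4 (since 181, 191 are distinct squarefree integers > 1 with 34571 not a perfect square). To show equality we compute the minimal polynomial of γ. From γ = √181 + √191: γ^2 = 181 + 2√(34571) + 191 = 372 + 2√(34571), so γ^2 - 372 = 2√(34571); squaring, (γ^2 - 372)^2 = 4·34571, i.e. γ^4 - 744γ^2 + 138384 - 138284 = 0, i.e. γ^4 - 744γ^2 + 100 = 0. So γ is a root of x^4 - 744x^2 + 100. This polynomial is irreducible over Q: it has no rational root (each ±√181 ± √191 is irrational), and any factorization into two quadratics over Q would force √(34571) ∈ Q (pairing opposite roots) or √181, √191 ∈ Q (other pairings), all impossible. Hence [Q(γ):Q] = 4 = [Q(√181, √191):Q], so Q(γ) = Q(√181, √191).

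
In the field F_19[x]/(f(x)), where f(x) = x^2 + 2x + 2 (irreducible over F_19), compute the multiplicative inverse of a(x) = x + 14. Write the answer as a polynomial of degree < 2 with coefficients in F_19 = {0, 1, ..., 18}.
a(x)^(-1) ≡ x + 7 (mod f(x))

Since f is irreducible over F_19, F_19[x]/(f) is a field and a(x) ≠ 0 has an inverse. Apply the extended Euclidean algorithm to f(x) and a(x) in F_19[x]: f(x) = (x + 7)·a(x) + (18). The last nonzero remainder is the constant 18 = gcd(f, a) in F_19. Back-substituting through the division chain expresses 18 = s(x)·a(x) + t(x)·f(x) with s(x) ≡ 18x + 12 (mod f), so (18x + 12)·a(x) ≡ 18 (mod f). Multiplying by 18^(-1) ≡ 18 in F_19 gives a(x)^(-1) ≡ 18·(18x + 12) ≡ x + 7 (mod f). Check: (x + 14)·(x + 7) = x^2 + 2x + 3 ≡ 1 (mod x^2 + 2x + 2).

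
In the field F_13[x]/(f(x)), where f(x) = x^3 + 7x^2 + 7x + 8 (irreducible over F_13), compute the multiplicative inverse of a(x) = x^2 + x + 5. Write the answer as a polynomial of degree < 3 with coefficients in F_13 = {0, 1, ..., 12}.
a(x)^(-1) ≡ 6x^2 + 9x + 9 (mod f(x))

Since f is irreducible over F_13, F_13[x]/(f) is a field and a(x) ≠ 0 has an inverse. Apply the extended Euclidean algorithm to f(x) and a(x) in F_13[x]: f(x) = (x + 6)·a(x) + (9x + 4);  a(x) = (3x + 6)·(9x + 4) + (7). The last nonzero remainder is the constant 7 = gcd(f, a) in F_13. Back-substituting through the division chain expresses 7 = s(x)·a(x) + t(x)·f(x) with s(x) ≡ 3x^2 + 11x + 11 (mod f), so (3x^2 + 11x + 11)·a(x) ≡ 7 (mod f). Multiplying by 7^(-1) ≡ 2 in F_13 gives a(x)^(-1) ≡ 2·(3x^2 + 11x + 11) ≡ 6x^2 + 9x + 9 (mod f). Check: (x^2 + x + 5)·(6x^2 + 9x + 9) = 6x^4 + 2x^3 + 9x^2 + 2x + 6 ≡ 1 (mod x^3 + 7x^2 + 7x + 8).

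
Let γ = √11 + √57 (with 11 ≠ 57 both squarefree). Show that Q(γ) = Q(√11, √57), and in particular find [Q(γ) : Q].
[Q(γ) : Q] = 4 (equivalently, Q(γ) = Q(√11, √57))

Obviously Q(γ) ⊆ Q(√11, √57), and [Q(√11, √57):Q] = 4 (since 11, 57 are distinct squarefree integers > 1 with 627 not a perfect square). To show equality we compute the minimal polynomial of γ. From γ = √11 + √57: γ^2 = 11 + 2√(627) + 57 = 68 + 2√(627), so γ^2 - 68 = 2√(627); squaring, (γ^2 - 68)^2 = 4·627, i.e. γ^4 - 136γ^2 + 4624 - 2508 = 0, i.e. γ^4 - 136γ^2 + 2116 = 0. So γ is a root of x^4 - 136x^2 + 2116. This polynomial is irreducible over Q: it has no rational root (each ±√11 ± √57 is irrational), and any factorization into two quadratics over Q would force √(627) ∈ Q (pairing opposite roots) or √11, √57 ∈ Q (other pairings), all impossible. Hence [Q(γ):Q] = 4 = [Q(√11, √57):Q], so Q(γ) = Q(√11, √57).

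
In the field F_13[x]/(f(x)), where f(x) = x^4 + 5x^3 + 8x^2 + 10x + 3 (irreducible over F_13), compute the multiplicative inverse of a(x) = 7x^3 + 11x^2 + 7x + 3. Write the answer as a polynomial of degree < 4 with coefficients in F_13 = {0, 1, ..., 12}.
a(x)^(-1) ≡ 10x^3 + 12x^2 + 9x (mod f(x))

Since f is irreducible over F_13, F_13[x]/(f) is a field and a(x) ≠ 0 has an inverse. Apply the extended Euclidean algorithm to f(x) and a(x) in F_13[x]: f(x) = (2x + 5)·a(x) + (4x^2 + 8x + 1);  a(x) = (5x + 9)·(4x^2 + 8x + 1) + (8x + 7);  (4x^2 + 8x + 1) = (7x + 3)·(8x + 7) + (6). The last nonzero remainder is the constant 6 = gcd(f, a) in F_13. Back-substituting through the division chain expresses 6 = s(x)·a(x) + t(x)·f(x) with s(x) ≡ 8x^3 + 7x^2 + 2x (mod f), so (8x^3 + 7x^2 + 2x)·a(x) ≡ 6 (mod f). Multiplying by 6^(-1) ≡ 11 in F_13 gives a(x)^(-1) ≡ 11·(8x^3 + 7x^2 + 2x) ≡ 10x^3 + 12x^2 + 9x (mod f). Check: (7x^3 + 11x^2 + 7x + 3)·(10x^3 + 12x^2 + 9x) = 5x^6 + 12x^5 + 5x^4 + 5x^3 + 8x^2 + x ≡ 1 (mod x^4 + 5x^3 + 8x^2 + 10x + 3).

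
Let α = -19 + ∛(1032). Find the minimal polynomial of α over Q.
m_α(x) = x^3 + 57x^2 + 1083x + 5827

Set β = α + 19 = ∛(1032), so β^3 = 1032. Then (α + 19)^3 - 1032 = 0, i.e. α is a root of g(x) = (x + 19)^3 - 1032 = x^3 + 57x^2 + 1083x + 5827. Since g(x) = h(x + 19) where h(x) = x^3 - 1032, and h is irreducible over Q (because 1032 is not a perfect cube, so h has no rational root, and a monic cubic with no rational root is irreducible), g is also irreducible (irreducibility is preserved under the substitution x → x + 19). Hence m_α(x) = x^3 + 57x^2 + 1083x + 5827.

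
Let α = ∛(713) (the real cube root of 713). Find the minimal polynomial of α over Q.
m_α(x) = x^3 - 713

α satisfies α^3 = 713, so x^3 - 713 annihilates α. By the rational root test, a rational root p/q (in lowest terms) of x^3 - 713 would satisfy p^3 = 713 q^3, forcing q = 1 and p^3 = 713; but 713 is not a perfect cube, contradiction. A monic cubic over Q with no rational root is irreducible (any nontrivial factorization would include a linear factor). Hence x^3 - 713 is the minimal polynomial of α, and in particular [Q(α):Q] = 3.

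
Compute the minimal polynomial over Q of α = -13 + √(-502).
m_α(x) = x^2 + 26x + 671

From α + 13 = √(-502), squaring gives (α + 13)^2 = -502, i.e. α^2 + 26α + 169 = -502, so α^2 + 26α + 671 = 0. The discriminant of x^2 + 26x + 671 is (26)^2 - 4·(671) = 676 - 2684 = -2008, and 4·(-502) is not a perfect square in Q since -502 is squarefree and ≠ 1. Hence x^2 + 26x + 671 is irreducible over Q and is the minimal polynomial of α.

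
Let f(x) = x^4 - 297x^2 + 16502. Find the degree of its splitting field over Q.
[K : Q] = 4

Solving the quadratic in x^2: x^2 = (297 ± √(297^2 - 4·16502))/2 = (297 ± √22201)/2 = (297 ± 149)/2, giving x^2 = 223 or x^2 = 74. So f(x) = (x^2 - 223)(x^2 - 74) and the roots of f are ±√223, ±√74. Hence the splitting field is K = Q(√223, √74). Since 223 and 74 are distinct squarefree integers > 1, their product 16502 is not a perfect square, so √74 ∉ Q(√223). By the tower law [K:Q] = [Q(√223,√74):Q(√223)] · [Q(√223):Q] = 2 · 2 = 4.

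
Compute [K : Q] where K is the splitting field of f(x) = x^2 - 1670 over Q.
[K : Q] = 2

f(x) = x^2 - 1670 factors as (x - √1670)(x + √1670). The splitting field is K = Q(√1670). Since 1670 is squarefree and > 1, it is not a perfect square, so x^2 - 1670 is irreducible over Q and [Q(√1670) : Q] = 2. Hence [K : Q] = 2.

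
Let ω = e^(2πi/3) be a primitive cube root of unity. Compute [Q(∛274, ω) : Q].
[Q(∛274, ω) : Q] = 6

[Q(∛274):Q] = 3 (min poly x^3 - 274, irreducible since 274 is not a perfect cube). [Q(ω):Q] = 2 (min poly x^2 + x + 1). Since Q(∛274) ⊂ R and ω ∉ R, we have ω ∉ Q(∛274), so x^2 + x + 1 remains irreducible over Q(∛274) and [Q(∛274, ω) : Q(∛274)] = 2. By the tower law, [Q(∛274, ω) : Q] = 3 · 2 = 6. (In fact Q(∛274, ω) is the splitting field of x^3 - 274 over Q.)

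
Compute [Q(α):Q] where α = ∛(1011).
[Q(α):Q] = 3

The minimal polynomial of α is x^3 - 1011, irreducible over Q since 1011 is not a perfect cube (so x^3 - 1011 has no rational root). Hence [Q(α):Q] = deg(m_α) = 3.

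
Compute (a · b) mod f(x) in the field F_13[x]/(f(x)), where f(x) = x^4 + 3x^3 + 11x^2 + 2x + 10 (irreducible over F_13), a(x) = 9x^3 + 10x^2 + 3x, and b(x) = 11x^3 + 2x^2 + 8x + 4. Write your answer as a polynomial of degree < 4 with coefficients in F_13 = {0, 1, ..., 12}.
a · b ≡ 8x^3 + 6x^2 + 3x + 7 (mod f(x))

Multiply in F_13[x]: a(x)·b(x) = (9x^3 + 10x^2 + 3x)·(11x^3 + 2x^2 + 8x + 4) = 8x^6 + 11x^5 + 8x^4 + 5x^3 + 12x^2 + 12x. This has degree ≥ 4, so divide by f(x) over F_13: 8x^6 + 11x^5 + 8x^4 + 5x^3 + 12x^2 + 12x = (8x^2 + 11)·(x^4 + 3x^3 + 11x^2 + 2x + 10) + (8x^3 + 6x^2 + 3x + 7). Hence a·b ≡ 8x^3 + 6x^2 + 3x + 7 (mod f). (F_13[x]/(f) is a field with 13^4 = 28561 elements since f is irreducible of degree 4.)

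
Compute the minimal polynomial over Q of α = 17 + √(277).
m_α(x) = x^2 - 34x + 12

From α - 17 = √(277), squaring gives (α - 17)^2 = 277, i.e. α^2 - 34α + 289 = 277, so α^2 - 34α + 12 = 0. The discriminant of x^2 - 34x + 12 is (-34)^2 - 4·(12) = 1156 - 48 = 1108, and 4·(277) is not a perfect square in Q since 277 is squarefree and ≠ 1. Hence x^2 - 34x + 12 is irreducible over Q and is the minimal polynomial of α.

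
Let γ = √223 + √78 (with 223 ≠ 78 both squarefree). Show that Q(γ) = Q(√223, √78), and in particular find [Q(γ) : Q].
[Q(γ) : Q] = 4 (equivalently, Q(γ) = Q(√223, √78))

Obviously Q(γ) ⊆ Q(√223, √78), and [Q(√223, √78):Q] = 4 (since 223, 78 are distinct squarefree integers > 1 with 17394 not a perfect square). To show equality we compute the minimal polynomial of γ. From γ = √223 + √78: γ^2 = 223 + 2√(17394) + 78 = 301 + 2√(17394), so γ^2 - 301 = 2√(17394); squaring, (γ^2 - 301)^2 = 4·17394, i.e. γ^4 - 602γ^2 + 90601 - 69576 = 0, i.e. γ^4 - 602γ^2 + 21025 = 0. So γ is a root of x^4 - 602x^2 + 21025. This polynomial is irreducible over Q: it has no rational root (each ±√223 ± √78 is irrational), and any factorization into two quadratics over Q would force √(17394) ∈ Q (pairing opposite roots) or √223, √78 ∈ Q (other pairings), all impossible. Hence [Q(γ):Q] = 4 = [Q(√223, √78):Q], so Q(γ) = Q(√223, √78).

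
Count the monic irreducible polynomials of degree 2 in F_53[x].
There are 1378 monic irreducible polynomials of degree 2 over F_53

Each element of F_{53^2} that lies in no proper subfield is a root of exactly one monic irreducible of degree 2 over F_53, and each such polynomial has 2 distinct roots in F_{53^2}. By Möbius inversion the count is N_53(2) = (1/2) Σ_{d|2} μ(2/d) · 53^d = (1/2)(μ(2)·53^1 + μ(1)·53^2) = 2756/2 = 1378.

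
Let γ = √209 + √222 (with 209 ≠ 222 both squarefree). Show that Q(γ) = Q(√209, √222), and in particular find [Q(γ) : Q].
[Q(γ) : Q] = 4 (equivalently, Q(γ) = Q(√209, √222))

Obviously Q(γ) ⊆ Q(√209, √222), and [Q(√209, √222):Q] = 4 (since 209, 222 are distinct squarefree integers > 1 with 46398 not a perfect square). To show equality we compute the minimal polynomial of γ. From γ = √209 + √222: γ^2 = 209 + 2√(46398) + 222 = 431 + 2√(46398), so γ^2 - 431 = 2√(46398); squaring, (γ^2 - 431)^2 = 4·46398, i.e. γ^4 - 862γ^2 + 185761 - 185592 = 0, i.e. γ^4 - 862γ^2 + 169 = 0. So γ is a root of x^4 - 862x^2 + 169. This polynomial is irreducible over Q: it has no rational root (each ±√209 ± √222 is irrational), and any factorization into two quadratics over Q would force √(46398) ∈ Q (pairing opposite roots) or √209, √222 ∈ Q (other pairings), all impossible. Hence [Q(γ):Q] = 4 = [Q(√209, √222):Q], so Q(γ) = Q(√209, √222).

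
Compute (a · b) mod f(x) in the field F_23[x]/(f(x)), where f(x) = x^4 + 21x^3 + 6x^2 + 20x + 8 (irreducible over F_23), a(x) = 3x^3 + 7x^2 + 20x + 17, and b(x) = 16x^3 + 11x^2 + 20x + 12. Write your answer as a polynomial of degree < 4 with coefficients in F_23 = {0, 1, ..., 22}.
a · b ≡ x^3 + 2x^2 + 7x + 10 (mod f(x))

Multiply in F_23[x]: a(x)·b(x) = (3x^3 + 7x^2 + 20x + 17)·(16x^3 + 11x^2 + 20x + 12) = 2x^6 + 7x^5 + 20x^4 + x^3 + 4x^2 + 5x + 20. This has degree ≥ 4, so divide by f(x) over F_23: 2x^6 + 7x^5 + 20x^4 + x^3 + 4x^2 + 5x + 20 = (2x^2 + 11x + 7)·(x^4 + 21x^3 + 6x^2 + 20x + 8) + (x^3 + 2x^2 + 7x + 10). Hence a·b ≡ x^3 + 2x^2 + 7x + 10 (mod f). (F_23[x]/(f) is a field with 23^4 = 279841 elements since f is irreducible of degree 4.)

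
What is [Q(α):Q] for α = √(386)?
[Q(α):Q] = 2

[Q(α):Q] equals the degree of the minimal polynomial of α. Here α^2 = 386 and x^2 - 386 is irreducible (d = 386 is squarefree, ≠ 1, hence not a square), so deg(m_α) = 2. Thus [Q(α):Q] = 2.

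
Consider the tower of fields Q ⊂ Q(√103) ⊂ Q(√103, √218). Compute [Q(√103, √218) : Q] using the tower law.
[Q(√103, √218) : Q] = 4

[Q(√103):Q] = 2 (min poly x^2 - 103, irreducible since 103 is squarefree > 1). For the top step, suppose √218 ∈ Q(√103), say √218 = c + d√103 with c, d ∈ Q. Squaring: 218 = c^2 + 103d^2 + 2cd√103. Since √103 ∉ Q this forces 2cd = 0. If d = 0 then √218 = c ∈ Q, contradicting 218 squarefree > 1. If c = 0 then 218 = 103d^2, so 103·218 = (103d)^2 is a perfect square in Q — but 103·218 = 22454 is not a perfect square (since 103 and 218 are distinct squarefree integers). Contradiction. Hence √218 ∉ Q(√103), so x^2 - 218 stays irreducible over Q(√103) and [Q(√103, √218) : Q(√103)] = 2. By the tower law, [Q(√103, √218) : Q] = 2 · 2 = 4.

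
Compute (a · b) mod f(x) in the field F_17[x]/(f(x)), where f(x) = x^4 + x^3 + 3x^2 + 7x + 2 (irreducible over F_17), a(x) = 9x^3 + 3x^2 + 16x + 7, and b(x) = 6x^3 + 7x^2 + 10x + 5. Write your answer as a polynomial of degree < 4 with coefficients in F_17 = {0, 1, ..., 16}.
a · b ≡ 7x^3 + 9x^2 + 4x + 16 (mod f(x))

Multiply in F_17[x]: a(x)·b(x) = (9x^3 + 3x^2 + 16x + 7)·(6x^3 + 7x^2 + 10x + 5) = 3x^6 + 13x^5 + 3x^4 + 8x^3 + 3x^2 + 14x + 1. This has degree ≥ 4, so divide by f(x) over F_17: 3x^6 + 13x^5 + 3x^4 + 8x^3 + 3x^2 + 14x + 1 = (3x^2 + 10x + 1)·(x^4 + x^3 + 3x^2 + 7x + 2) + (7x^3 + 9x^2 + 4x + 16). Hence a·b ≡ 7x^3 + 9x^2 + 4x + 16 (mod f). (F_17[x]/(f) is a field with 17^4 = 83521 elements since f is irreducible of degree 4.)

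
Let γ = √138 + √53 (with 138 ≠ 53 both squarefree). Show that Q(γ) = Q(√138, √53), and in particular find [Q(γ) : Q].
[Q(γ) : Q] = 4 (equivalently, Q(γ) = Q(√138, √53))

Obviously Q(γ) ⊆ Q(√138, √53), and [Q(√138, √53):Q] = 4 (since 138, 53 are distinct squarefree integers > 1 with 7314 not a perfect square). To show equality we compute the minimal polynomial of γ. From γ = √138 + √53: γ^2 = 138 + 2√(7314) + 53 = 191 + 2√(7314), so γ^2 - 191 = 2√(7314); squaring, (γ^2 - 191)^2 = 4·7314, i.e. γ^4 - 382γ^2 + 36481 - 29256 = 0, i.e. γ^4 - 382γ^2 + 7225 = 0. So γ is a root of x^4 - 382x^2 + 7225. This polynomial is irreducible over Q: it has no rational root (each ±√138 ± √53 is irrational), and any factorization into two quadratics over Q would force √(7314) ∈ Q (pairing opposite roots) or √138, √53 ∈ Q (other pairings), all impossible. Hence [Q(γ):Q] = 4 = [Q(√138, √53):Q], so Q(γ) = Q(√138, √53).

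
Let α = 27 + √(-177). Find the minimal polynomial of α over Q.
m_α(x) = x^2 - 54x + 906

From α - 27 = √(-177), squaring gives (α - 27)^2 = -177, i.e. α^2 - 54α + 729 = -177, so α^2 - 54α + 906 = 0. The discriminant of x^2 - 54x + 906 is (-54)^2 - 4·(906) = 2916 - 3624 = -708, and 4·(-177) is not a perfect square in Q since -177 is squarefree and ≠ 1. Hence x^2 - 54x + 906 is irreducible over Q and is the minimal polynomial of α.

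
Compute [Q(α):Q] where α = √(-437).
[Q(α):Q] = 2

[Q(α):Q] equals the degree of the minimal polynomial of α. Here α^2 = -437 and x^2 + 437 is irreducible (d = -437 is squarefree, ≠ 1, hence not a square), so deg(m_α) = 2. Thus [Q(α):Q] = 2.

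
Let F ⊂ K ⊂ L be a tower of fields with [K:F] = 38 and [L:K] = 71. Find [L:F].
[L:F] = 2698

The tower law says that for any tower of field extensions F ⊂ K ⊂ L with finite degrees, [L:F] = [L:K] · [K:F]. Here this gives [L:F] = 71 · 38 = 2698.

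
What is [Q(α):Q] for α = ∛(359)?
[Q(α):Q] = 3

The minimal polynomial of α is x^3 - 359, irreducible over Q since 359 is not a perfect cube (so x^3 - 359 has no rational root). Hence [Q(α):Q] = deg(m_α) = 3.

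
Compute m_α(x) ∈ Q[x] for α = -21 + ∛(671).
m_α(x) = x^3 + 63x^2 + 1323x + 8590

Set β = α + 21 = ∛(671), so β^3 = 671. Then (α + 21)^3 - 671 = 0, i.e. α is a root of g(x) = (x + 21)^3 - 671 = x^3 + 63x^2 + 1323x + 8590. Since g(x) = h(x + 21) where h(x) = x^3 - 671, and h is irreducible over Q (because 671 is not a perfect cube, so h has no rational root, and a monic cubic with no rational root is irreducible), g is also irreducible (irreducibility is preserved under the substitution x → x + 21). Hence m_α(x) = x^3 + 63x^2 + 1323x + 8590.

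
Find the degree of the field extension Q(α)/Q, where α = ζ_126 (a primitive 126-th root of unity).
[Q(α):Q] = 36

The minimal polynomial of ζ_126 over Q is the 126-th cyclotomic polynomial Φ_126(x), which is irreducible over Q and has degree φ(126) = 36. Hence [Q(α):Q] = φ(126) = 36.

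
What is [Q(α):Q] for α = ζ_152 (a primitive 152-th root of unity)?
[Q(α):Q] = 72

The minimal polynomial of ζ_152 over Q is the 152-th cyclotomic polynomial Φ_152(x), which is irreducible over Q and has degree φ(152) = 72. Hence [Q(α):Q] = φ(152) = 72.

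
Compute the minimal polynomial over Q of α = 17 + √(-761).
m_α(x) = x^2 - 34x + 1050

From α - 17 = √(-761), squaring gives (α - 17)^2 = -761, i.e. α^2 - 34α + 289 = -761, so α^2 - 34α + 1050 = 0. The discriminant of x^2 - 34x + 1050 is (-34)^2 - 4·(1050) = 1156 - 4200 = -3044, and 4·(-761) is not a perfect square in Q since -761 is squarefree and ≠ 1. Hence x^2 - 34x + 1050 is irreducible over Q and is the minimal polynomial of α.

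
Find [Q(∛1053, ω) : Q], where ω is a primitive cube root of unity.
[Q(∛1053, ω) : Q] = 6

[Q(∛1053):Q] = 3 (min poly x^3 - 1053, irreducible since 1053 is not a perfect cube). [Q(ω):Q] = 2 (min poly x^2 + x + 1). Since Q(∛1053) ⊂ R and ω ∉ R, we have ω ∉ Q(∛1053), so x^2 + x + 1 remains irreducible over Q(∛1053) and [Q(∛1053, ω) : Q(∛1053)] = 2. By the tower law, [Q(∛1053, ω) : Q] = 3 · 2 = 6. (In fact Q(∛1053, ω) is the splitting field of x^3 - 1053 over Q.)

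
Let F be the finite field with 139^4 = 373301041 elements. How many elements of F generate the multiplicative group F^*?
There are φ(373301040) = 81607680 primitive elements

F_q^* is cyclic of order q - 1 = 373301040. A cyclic group of order m has exactly φ(m) generators. Here m = 373301040 = 2^4 · 3 · 5 · 7 · 23 · 9661, so the number of primitive elements is φ(373301040) = 81607680.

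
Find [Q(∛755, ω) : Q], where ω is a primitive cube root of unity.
[Q(∛755, ω) : Q] = 6

[Q(∛755):Q] = 3 (min poly x^3 - 755, irreducible since 755 is not a perfect cube). [Q(ω):Q] = 2 (min poly x^2 + x + 1). Since Q(∛755) ⊂ R and ω ∉ R, we have ω ∉ Q(∛755), so x^2 + x + 1 remains irreducible over Q(∛755) and [Q(∛755, ω) : Q(∛755)] = 2. By the tower law, [Q(∛755, ω) : Q] = 3 · 2 = 6. (In fact Q(∛755, ω) is the splitting field of x^3 - 755 over Q.)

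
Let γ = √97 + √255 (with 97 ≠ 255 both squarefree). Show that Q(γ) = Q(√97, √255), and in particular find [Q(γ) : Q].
[Q(γ) : Q] = 4 (equivalently, Q(γ) = Q(√97, √255))

Obviously Q(γ) ⊆ Q(√97, √255), and [Q(√97, √255):Q] = 4 (since 97, 255 are distinct squarefree integers > 1 with 24735 not a perfect square). To show equality we compute the minimal polynomial of γ. From γ = √97 + √255: γ^2 = 97 + 2√(24735) + 255 = 352 + 2√(24735), so γ^2 - 352 = 2√(24735); squaring, (γ^2 - 352)^2 = 4·24735, i.e. γ^4 - 704γ^2 + 123904 - 98940 = 0, i.e. γ^4 - 704γ^2 + 24964 = 0. So γ is a root of x^4 - 704x^2 + 24964. This polynomial is irreducible over Q: it has no rational root (each ±√97 ± √255 is irrational), and any factorization into two quadratics over Q would force √(24735) ∈ Q (pairing opposite roots) or √97, √255 ∈ Q (other pairings), all impossible. Hence [Q(γ):Q] = 4 = [Q(√97, √255):Q], so Q(γ) = Q(√97, √255).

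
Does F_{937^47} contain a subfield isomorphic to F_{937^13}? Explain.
No: F_{937^13} is not a subfield of F_{937^47}

F_{p^m} embeds in F_{p^n} iff m | n. Here 13 ∤ 47 (since 47 = 3·13 + 8 with remainder 8 ≠ 0), so F_{937^13} is not a subfield of F_{937^47}. Equivalently: if it were, the tower law would give 13 = [F_{937^13}:F_937] dividing [F_{937^47}:F_937] = 47, contradiction.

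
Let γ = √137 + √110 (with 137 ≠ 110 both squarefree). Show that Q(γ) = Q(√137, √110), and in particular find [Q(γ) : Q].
[Q(γ) : Q] = 4 (equivalently, Q(γ) = Q(√137, √110))

Obviously Q(γ) ⊆ Q(√137, √110), and [Q(√137, √110):Q] = 4 (since 137, 110 are distinct squarefree integers > 1 with 15070 not a perfect square). To show equality we compute the minimal polynomial of γ. From γ = √137 + √110: γ^2 = 137 + 2√(15070) + 110 = 247 + 2√(15070), so γ^2 - 247 = 2√(15070); squaring, (γ^2 - 247)^2 = 4·15070, i.e. γ^4 - 494γ^2 + 61009 - 60280 = 0, i.e. γ^4 - 494γ^2 + 729 = 0. So γ is a root of x^4 - 494x^2 + 729. This polynomial is irreducible over Q: it has no rational root (each ±√137 ± √110 is irrational), and any factorization into two quadratics over Q would force √(15070) ∈ Q (pairing opposite roots) or √137, √110 ∈ Q (other pairings), all impossible. Hence [Q(γ):Q] = 4 = [Q(√137, √110):Q], so Q(γ) = Q(√137, √110).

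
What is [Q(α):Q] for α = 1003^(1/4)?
[Q(α):Q] = 4

α is a root of x^4 - 1003. By Eisenstein's criterion at the prime p = 17 (which divides the constant term 1003 but p^2 = 289 does not, since 1003 is squarefree), x^4 - 1003 is irreducible over Q. Hence [Q(α):Q] = 4.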